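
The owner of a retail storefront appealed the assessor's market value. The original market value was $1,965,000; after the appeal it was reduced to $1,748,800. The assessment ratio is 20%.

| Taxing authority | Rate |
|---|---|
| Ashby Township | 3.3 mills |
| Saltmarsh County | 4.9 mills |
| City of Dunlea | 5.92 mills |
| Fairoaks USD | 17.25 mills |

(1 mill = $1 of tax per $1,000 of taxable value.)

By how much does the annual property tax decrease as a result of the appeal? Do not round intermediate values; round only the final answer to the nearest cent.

Old assessed value = $1,965,000 × 0.2 = $393,000
New assessed value = $1,748,800 × 0.2 = $349,760
Combined rate = 0.0033 + 0.0049 + 0.00592 + 0.01725 = 0.03137
Old tax = $393,000 × 0.03137 = $12,328.41
New tax = $349,760 × 0.03137 = $10,971.9712
Reduction = $12,328.41 − $10,971.9712 = $1,356.4388

$1,356.44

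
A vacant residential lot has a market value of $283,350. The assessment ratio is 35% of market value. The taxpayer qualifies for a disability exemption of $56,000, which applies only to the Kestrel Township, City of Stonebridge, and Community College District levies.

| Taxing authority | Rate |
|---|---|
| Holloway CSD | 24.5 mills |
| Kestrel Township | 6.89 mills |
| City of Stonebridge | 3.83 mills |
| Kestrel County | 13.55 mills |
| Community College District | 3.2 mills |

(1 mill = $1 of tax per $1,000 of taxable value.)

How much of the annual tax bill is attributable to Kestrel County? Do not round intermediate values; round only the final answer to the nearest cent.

$1,343.79

Assessed value = $283,350 × 0.35 = $99,172.5
Kestrel County taxable value = $99,172.5 (exemption does not apply)
Kestrel County levy = $99,172.5 × 0.01355 = $1,343.787375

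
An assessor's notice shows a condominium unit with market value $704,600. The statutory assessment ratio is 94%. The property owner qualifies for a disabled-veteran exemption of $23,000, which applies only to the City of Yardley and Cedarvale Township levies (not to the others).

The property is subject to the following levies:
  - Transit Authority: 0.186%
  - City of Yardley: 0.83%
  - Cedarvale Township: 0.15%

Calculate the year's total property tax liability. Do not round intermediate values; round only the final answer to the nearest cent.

Assessed value = $704,600 × 0.94 = $662,324
Transit Authority: $662,324 × 0.00186 = $1,231.92264
City of Yardley: ($662,324 − $23,000) × 0.0083 = $639,324 × 0.0083 = $5,306.3892
Cedarvale Township: ($662,324 − $23,000) × 0.0015 = $639,324 × 0.0015 = $958.986
Total = $7,497.29784

$7,497.30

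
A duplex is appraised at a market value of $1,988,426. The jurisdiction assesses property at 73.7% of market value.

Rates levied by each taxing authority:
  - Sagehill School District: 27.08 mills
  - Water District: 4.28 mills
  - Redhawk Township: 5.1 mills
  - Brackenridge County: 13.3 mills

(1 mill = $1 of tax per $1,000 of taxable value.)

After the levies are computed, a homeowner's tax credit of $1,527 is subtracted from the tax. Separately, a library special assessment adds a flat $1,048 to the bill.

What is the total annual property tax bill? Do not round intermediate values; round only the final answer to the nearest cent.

$72,442.79

Assessed value = $1,988,426 × 0.737 = $1,465,469.962
Sagehill School District: $1,465,469.962 × 0.02708 = $39,684.92657096
Water District: $1,465,469.962 × 0.00428 = $6,272.21143736
Redhawk Township: $1,465,469.962 × 0.0051 = $7,473.8968062
Brackenridge County: $1,465,469.962 × 0.0133 = $19,490.7504946
Levies subtotal = $72,921.78530912
After credit = $72,921.78530912 − $1,527 = $71,394.78530912
Total = $71,394.78530912 + $1,048 = $72,442.78530912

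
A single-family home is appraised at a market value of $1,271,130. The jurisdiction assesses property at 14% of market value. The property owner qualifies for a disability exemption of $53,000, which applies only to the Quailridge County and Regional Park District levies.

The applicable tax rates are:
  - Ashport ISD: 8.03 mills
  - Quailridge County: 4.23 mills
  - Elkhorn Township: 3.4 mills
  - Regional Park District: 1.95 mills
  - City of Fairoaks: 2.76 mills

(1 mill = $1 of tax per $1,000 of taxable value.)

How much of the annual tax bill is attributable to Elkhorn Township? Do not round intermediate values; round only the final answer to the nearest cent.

Assessed value = $1,271,130 × 0.14 = $177,958.2
Elkhorn Township taxable value = $177,958.2 (exemption does not apply)
Elkhorn Township levy = $177,958.2 × 0.0034 = $605.05788

$605.06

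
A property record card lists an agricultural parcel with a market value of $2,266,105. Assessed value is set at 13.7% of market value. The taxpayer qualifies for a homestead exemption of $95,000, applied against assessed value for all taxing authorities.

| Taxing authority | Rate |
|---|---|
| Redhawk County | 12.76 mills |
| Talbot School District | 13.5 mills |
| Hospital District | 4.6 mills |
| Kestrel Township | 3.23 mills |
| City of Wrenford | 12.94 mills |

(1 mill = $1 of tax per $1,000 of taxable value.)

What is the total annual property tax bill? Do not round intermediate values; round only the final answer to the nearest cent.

$10,132.91

Assessed value = $2,266,105 × 0.137 = $310,456.385
Taxable value = $310,456.385 − $95,000 = $215,456.385
Redhawk County: $215,456.385 × 0.01276 = $2,749.2234726
Talbot School District: $215,456.385 × 0.0135 = $2,908.6611975
Hospital District: $215,456.385 × 0.0046 = $991.099371
Kestrel Township: $215,456.385 × 0.00323 = $695.92412355
City of Wrenford: $215,456.385 × 0.01294 = $2,788.0056219
Total = $2,749.2234726 + $2,908.6611975 + $991.099371 + $695.92412355 + $2,788.0056219 = $10,132.91378655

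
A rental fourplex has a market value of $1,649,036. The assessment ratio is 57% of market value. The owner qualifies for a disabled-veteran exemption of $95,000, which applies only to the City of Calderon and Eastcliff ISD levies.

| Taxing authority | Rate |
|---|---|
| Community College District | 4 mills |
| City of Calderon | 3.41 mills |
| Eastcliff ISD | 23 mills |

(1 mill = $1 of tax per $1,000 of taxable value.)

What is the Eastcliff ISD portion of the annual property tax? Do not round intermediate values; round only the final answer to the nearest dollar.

$19,434

Assessed value = $1,649,036 × 0.57 = $939,950.52
Eastcliff ISD taxable value = $939,950.52 − $95,000 = $844,950.52
Eastcliff ISD levy = $844,950.52 × 0.023 = $19,433.86196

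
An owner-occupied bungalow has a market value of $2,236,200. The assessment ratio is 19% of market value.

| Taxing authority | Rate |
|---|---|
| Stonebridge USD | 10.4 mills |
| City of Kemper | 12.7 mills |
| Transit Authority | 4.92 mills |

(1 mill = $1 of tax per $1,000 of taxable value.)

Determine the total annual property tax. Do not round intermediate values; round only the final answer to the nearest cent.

Assessed value = $2,236,200 × 0.19 = $424,878
Stonebridge USD: $424,878 × 0.0104 = $4,418.7312
City of Kemper: $424,878 × 0.0127 = $5,395.9506
Transit Authority: $424,878 × 0.00492 = $2,090.39976
Total = $4,418.7312 + $5,395.9506 + $2,090.39976 = $11,905.08156

$11,905.08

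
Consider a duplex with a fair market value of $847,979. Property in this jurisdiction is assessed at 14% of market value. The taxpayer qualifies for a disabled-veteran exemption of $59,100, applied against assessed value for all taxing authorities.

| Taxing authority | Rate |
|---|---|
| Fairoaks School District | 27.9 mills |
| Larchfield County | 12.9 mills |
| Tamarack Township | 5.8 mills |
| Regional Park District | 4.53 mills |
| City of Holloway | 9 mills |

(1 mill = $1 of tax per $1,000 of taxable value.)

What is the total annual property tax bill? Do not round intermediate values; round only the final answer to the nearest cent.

$3,584.77

Assessed value = $847,979 × 0.14 = $118,717.06
Taxable value = $118,717.06 − $59,100 = $59,617.06
Fairoaks School District: $59,617.06 × 0.0279 = $1,663.315974
Larchfield County: $59,617.06 × 0.0129 = $769.060074
Tamarack Township: $59,617.06 × 0.0058 = $345.778948
Regional Park District: $59,617.06 × 0.00453 = $270.0652818
City of Holloway: $59,617.06 × 0.009 = $536.55354
Total = $1,663.315974 + $769.060074 + $345.778948 + $270.0652818 + $536.55354 = $3,584.7738178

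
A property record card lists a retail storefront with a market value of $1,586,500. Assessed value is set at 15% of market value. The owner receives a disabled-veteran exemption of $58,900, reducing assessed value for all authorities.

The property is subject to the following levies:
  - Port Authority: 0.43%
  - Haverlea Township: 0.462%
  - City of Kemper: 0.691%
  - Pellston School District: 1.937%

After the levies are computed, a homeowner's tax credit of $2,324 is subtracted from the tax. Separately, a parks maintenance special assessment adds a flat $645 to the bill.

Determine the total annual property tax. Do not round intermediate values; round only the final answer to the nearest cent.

Assessed value = $1,586,500 × 0.15 = $237,975
Taxable value = $237,975 − $58,900 = $179,075
Port Authority: $179,075 × 0.0043 = $770.0225
Haverlea Township: $179,075 × 0.00462 = $827.3265
City of Kemper: $179,075 × 0.00691 = $1,237.40825
Pellston School District: $179,075 × 0.01937 = $3,468.68275
Levies subtotal = $6,303.44
After credit = $6,303.44 − $2,324 = $3,979.44
Total = $3,979.44 + $645 = $4,624.44

$4,624.44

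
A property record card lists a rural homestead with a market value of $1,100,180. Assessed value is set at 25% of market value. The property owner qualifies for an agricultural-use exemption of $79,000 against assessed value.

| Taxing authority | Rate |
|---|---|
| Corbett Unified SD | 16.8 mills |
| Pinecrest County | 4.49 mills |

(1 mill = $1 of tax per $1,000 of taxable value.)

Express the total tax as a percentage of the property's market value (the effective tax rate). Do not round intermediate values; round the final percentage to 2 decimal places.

Assessed value = $1,100,180 × 0.25 = $275,045
Taxable value = $275,045 − $79,000 = $196,045
Corbett Unified SD: $196,045 × 0.0168 = $3,293.556
Pinecrest County: $196,045 × 0.00449 = $880.24205
Total tax = $4,173.79805
Effective rate = $4,173.79805 ÷ $1,100,180 = 0.38% of market value

0.38%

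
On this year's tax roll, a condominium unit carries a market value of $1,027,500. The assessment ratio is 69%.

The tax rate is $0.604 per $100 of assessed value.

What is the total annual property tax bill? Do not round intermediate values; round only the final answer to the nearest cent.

$4,282.21

Assessed value = $1,027,500 × 0.69 = $708,975
Tax = $708,975 × 0.00604 = $4,282.209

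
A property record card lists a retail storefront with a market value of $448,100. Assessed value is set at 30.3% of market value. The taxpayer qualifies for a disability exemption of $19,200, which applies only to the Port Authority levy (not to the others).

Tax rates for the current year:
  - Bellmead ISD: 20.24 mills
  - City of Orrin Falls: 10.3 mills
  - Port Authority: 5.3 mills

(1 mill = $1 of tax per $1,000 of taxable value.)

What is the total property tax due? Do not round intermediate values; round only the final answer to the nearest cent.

$4,764.39

Assessed value = $448,100 × 0.303 = $135,774.3
Bellmead ISD: $135,774.3 × 0.02024 = $2,748.071832
City of Orrin Falls: $135,774.3 × 0.0103 = $1,398.47529
Port Authority: ($135,774.3 − $19,200) × 0.0053 = $116,574.3 × 0.0053 = $617.84379
Total = $4,764.390912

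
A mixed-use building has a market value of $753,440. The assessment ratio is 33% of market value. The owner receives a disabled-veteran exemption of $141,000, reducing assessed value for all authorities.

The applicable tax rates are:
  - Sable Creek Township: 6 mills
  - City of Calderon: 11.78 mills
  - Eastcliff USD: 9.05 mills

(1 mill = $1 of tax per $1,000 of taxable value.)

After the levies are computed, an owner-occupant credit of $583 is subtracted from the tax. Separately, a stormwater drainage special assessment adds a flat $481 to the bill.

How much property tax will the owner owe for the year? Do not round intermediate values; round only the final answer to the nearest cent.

Assessed value = $753,440 × 0.33 = $248,635.2
Taxable value = $248,635.2 − $141,000 = $107,635.2
Sable Creek Township: $107,635.2 × 0.006 = $645.8112
City of Calderon: $107,635.2 × 0.01178 = $1,267.942656
Eastcliff USD: $107,635.2 × 0.00905 = $974.09856
Levies subtotal = $2,887.852416
After credit = $2,887.852416 − $583 = $2,304.852416
Total = $2,304.852416 + $481 = $2,785.852416

$2,785.85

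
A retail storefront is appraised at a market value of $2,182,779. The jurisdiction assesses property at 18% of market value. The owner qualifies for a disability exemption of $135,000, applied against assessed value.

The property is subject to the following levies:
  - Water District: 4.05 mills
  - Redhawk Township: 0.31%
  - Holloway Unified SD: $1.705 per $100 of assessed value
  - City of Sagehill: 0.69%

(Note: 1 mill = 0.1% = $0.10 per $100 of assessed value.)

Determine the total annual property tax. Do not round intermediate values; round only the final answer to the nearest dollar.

$8,021

Assessed value = $2,182,779 × 0.18 = $392,900.22
Taxable value = $392,900.22 − $135,000 = $257,900.22
Water District: $257,900.22 × 0.00405 = $1,044.495891
Redhawk Township: $257,900.22 × 0.0031 = $799.490682
Holloway Unified SD: $257,900.22 × 0.01705 = $4,397.198751
City of Sagehill: $257,900.22 × 0.0069 = $1,779.511518
Total = $8,020.696842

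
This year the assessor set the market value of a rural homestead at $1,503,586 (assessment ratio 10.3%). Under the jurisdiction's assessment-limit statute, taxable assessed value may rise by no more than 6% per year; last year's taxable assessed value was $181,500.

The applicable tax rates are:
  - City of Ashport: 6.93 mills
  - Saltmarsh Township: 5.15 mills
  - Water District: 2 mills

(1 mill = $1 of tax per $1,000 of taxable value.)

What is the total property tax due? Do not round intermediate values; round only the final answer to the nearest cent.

Uncapped assessed value = $1,503,586 × 0.103 = $154,869.358
Cap limit = $181,500 × 1.06 = $192,390
Taxable assessed value = min($154,869.358, $192,390) = $154,869.358 (cap does not bind)
City of Ashport: $154,869.358 × 0.00693 = $1,073.24465094
Saltmarsh Township: $154,869.358 × 0.00515 = $797.5771937
Water District: $154,869.358 × 0.002 = $309.738716
Total = $2,180.56056064

$2,180.56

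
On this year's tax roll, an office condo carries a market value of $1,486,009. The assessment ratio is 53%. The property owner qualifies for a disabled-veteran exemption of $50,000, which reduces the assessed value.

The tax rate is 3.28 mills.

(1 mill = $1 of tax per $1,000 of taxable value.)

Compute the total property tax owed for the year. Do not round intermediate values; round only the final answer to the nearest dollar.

$2,419

Assessed value = $1,486,009 × 0.53 = $787,584.77
Taxable value = $787,584.77 − $50,000 = $737,584.77
Tax = $737,584.77 × 0.00328 = $2,419.2780456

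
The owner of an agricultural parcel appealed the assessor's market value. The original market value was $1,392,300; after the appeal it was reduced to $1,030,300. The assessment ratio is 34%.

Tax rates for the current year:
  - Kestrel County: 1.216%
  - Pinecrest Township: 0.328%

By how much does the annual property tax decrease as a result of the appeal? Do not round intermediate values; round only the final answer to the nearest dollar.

Old assessed value = $1,392,300 × 0.34 = $473,382
New assessed value = $1,030,300 × 0.34 = $350,302
Combined rate = 0.01216 + 0.00328 = 0.01544
Old tax = $473,382 × 0.01544 = $7,309.01808
New tax = $350,302 × 0.01544 = $5,408.66288
Reduction = $7,309.01808 − $5,408.66288 = $1,900.3552

$1,900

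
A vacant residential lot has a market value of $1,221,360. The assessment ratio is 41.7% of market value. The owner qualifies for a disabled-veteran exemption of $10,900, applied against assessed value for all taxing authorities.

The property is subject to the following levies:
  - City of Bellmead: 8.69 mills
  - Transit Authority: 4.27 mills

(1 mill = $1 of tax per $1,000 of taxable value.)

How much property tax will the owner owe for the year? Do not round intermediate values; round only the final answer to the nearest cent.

Assessed value = $1,221,360 × 0.417 = $509,307.12
Taxable value = $509,307.12 − $10,900 = $498,407.12
City of Bellmead: $498,407.12 × 0.00869 = $4,331.1578728
Transit Authority: $498,407.12 × 0.00427 = $2,128.1984024
Total = $4,331.1578728 + $2,128.1984024 = $6,459.3562752

$6,459.36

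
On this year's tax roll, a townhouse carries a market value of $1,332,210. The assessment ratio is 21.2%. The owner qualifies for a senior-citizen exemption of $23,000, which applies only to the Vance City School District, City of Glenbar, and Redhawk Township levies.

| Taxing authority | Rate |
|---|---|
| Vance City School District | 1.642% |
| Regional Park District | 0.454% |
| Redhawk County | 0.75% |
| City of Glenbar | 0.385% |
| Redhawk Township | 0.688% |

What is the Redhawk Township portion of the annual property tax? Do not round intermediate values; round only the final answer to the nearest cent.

Assessed value = $1,332,210 × 0.212 = $282,428.52
Redhawk Township taxable value = $282,428.52 − $23,000 = $259,428.52
Redhawk Township levy = $259,428.52 × 0.00688 = $1,784.8682176

$1,784.87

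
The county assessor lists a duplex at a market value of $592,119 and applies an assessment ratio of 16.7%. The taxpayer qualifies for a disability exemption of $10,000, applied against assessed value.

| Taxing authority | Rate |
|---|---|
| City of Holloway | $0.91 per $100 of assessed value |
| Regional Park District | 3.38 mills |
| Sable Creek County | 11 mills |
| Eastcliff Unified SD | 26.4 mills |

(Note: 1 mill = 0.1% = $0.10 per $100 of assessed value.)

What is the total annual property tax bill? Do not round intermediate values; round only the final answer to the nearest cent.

$4,433.53

Assessed value = $592,119 × 0.167 = $98,883.873
Taxable value = $98,883.873 − $10,000 = $88,883.873
City of Holloway: $88,883.873 × 0.0091 = $808.8432443
Regional Park District: $88,883.873 × 0.00338 = $300.42749074
Sable Creek County: $88,883.873 × 0.011 = $977.722603
Eastcliff Unified SD: $88,883.873 × 0.0264 = $2,346.5342472
Total = $4,433.52758524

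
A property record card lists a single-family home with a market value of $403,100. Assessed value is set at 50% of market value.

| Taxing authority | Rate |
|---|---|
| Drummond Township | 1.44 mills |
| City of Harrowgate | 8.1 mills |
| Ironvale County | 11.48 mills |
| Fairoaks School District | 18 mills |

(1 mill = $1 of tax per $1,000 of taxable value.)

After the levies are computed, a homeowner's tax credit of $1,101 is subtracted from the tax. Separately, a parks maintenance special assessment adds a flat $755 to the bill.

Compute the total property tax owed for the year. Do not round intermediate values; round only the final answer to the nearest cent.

$7,518.48

Assessed value = $403,100 × 0.5 = $201,550
Drummond Township: $201,550 × 0.00144 = $290.232
City of Harrowgate: $201,550 × 0.0081 = $1,632.555
Ironvale County: $201,550 × 0.01148 = $2,313.794
Fairoaks School District: $201,550 × 0.018 = $3,627.9
Levies subtotal = $7,864.481
After credit = $7,864.481 − $1,101 = $6,763.481
Total = $6,763.481 + $755 = $7,518.481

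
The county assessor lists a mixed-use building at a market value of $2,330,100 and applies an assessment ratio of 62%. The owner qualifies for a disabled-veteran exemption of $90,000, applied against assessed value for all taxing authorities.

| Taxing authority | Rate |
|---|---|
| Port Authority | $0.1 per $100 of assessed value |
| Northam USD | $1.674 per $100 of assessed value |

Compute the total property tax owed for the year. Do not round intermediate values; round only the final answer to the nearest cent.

$24,031.70

Assessed value = $2,330,100 × 0.62 = $1,444,662
Taxable value = $1,444,662 − $90,000 = $1,354,662
Port Authority: $1,354,662 × 0.001 = $1,354.662
Northam USD: $1,354,662 × 0.01674 = $22,677.04188
Total = $1,354.662 + $22,677.04188 = $24,031.70388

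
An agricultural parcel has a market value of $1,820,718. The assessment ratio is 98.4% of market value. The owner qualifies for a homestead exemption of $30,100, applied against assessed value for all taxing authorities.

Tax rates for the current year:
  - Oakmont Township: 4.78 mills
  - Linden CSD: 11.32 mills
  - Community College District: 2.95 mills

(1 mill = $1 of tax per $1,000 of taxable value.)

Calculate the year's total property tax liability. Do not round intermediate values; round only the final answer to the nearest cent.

Assessed value = $1,820,718 × 0.984 = $1,791,586.512
Taxable value = $1,791,586.512 − $30,100 = $1,761,486.512
Oakmont Township: $1,761,486.512 × 0.00478 = $8,419.90552736
Linden CSD: $1,761,486.512 × 0.01132 = $19,940.02731584
Community College District: $1,761,486.512 × 0.00295 = $5,196.3852104
Total = $8,419.90552736 + $19,940.02731584 + $5,196.3852104 = $33,556.3180536

$33,556.32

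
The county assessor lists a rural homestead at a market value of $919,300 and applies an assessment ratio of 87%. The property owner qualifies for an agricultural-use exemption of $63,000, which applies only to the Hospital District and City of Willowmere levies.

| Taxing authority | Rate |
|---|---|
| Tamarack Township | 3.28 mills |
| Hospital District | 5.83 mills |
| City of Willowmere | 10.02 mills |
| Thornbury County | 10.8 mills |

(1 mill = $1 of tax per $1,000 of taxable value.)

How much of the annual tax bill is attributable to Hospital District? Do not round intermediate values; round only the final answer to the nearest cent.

Assessed value = $919,300 × 0.87 = $799,791
Hospital District taxable value = $799,791 − $63,000 = $736,791
Hospital District levy = $736,791 × 0.00583 = $4,295.49153

$4,295.49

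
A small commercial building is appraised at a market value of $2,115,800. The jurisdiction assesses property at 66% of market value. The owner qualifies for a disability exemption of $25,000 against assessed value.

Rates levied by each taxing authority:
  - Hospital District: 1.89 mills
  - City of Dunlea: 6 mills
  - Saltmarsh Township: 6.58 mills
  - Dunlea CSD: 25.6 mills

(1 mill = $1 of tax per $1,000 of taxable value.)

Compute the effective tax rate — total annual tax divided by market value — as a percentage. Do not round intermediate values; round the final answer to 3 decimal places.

Assessed value = $2,115,800 × 0.66 = $1,396,428
Taxable value = $1,396,428 − $25,000 = $1,371,428
Hospital District: $1,371,428 × 0.00189 = $2,591.99892
City of Dunlea: $1,371,428 × 0.006 = $8,228.568
Saltmarsh Township: $1,371,428 × 0.00658 = $9,023.99624
Dunlea CSD: $1,371,428 × 0.0256 = $35,108.5568
Total tax = $54,953.11996
Effective rate = $54,953.11996 ÷ $2,115,800 = 2.597% of market value

2.597%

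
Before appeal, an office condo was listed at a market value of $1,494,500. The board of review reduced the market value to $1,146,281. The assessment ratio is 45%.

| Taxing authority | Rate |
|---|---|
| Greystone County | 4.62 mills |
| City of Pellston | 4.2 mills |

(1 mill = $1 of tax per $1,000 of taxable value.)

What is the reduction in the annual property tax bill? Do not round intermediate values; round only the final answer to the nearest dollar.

$1,382

Old assessed value = $1,494,500 × 0.45 = $672,525
New assessed value = $1,146,281 × 0.45 = $515,826.45
Combined rate = 0.00462 + 0.0042 = 0.00882
Old tax = $672,525 × 0.00882 = $5,931.6705
New tax = $515,826.45 × 0.00882 = $4,549.589289
Reduction = $5,931.6705 − $4,549.589289 = $1,382.081211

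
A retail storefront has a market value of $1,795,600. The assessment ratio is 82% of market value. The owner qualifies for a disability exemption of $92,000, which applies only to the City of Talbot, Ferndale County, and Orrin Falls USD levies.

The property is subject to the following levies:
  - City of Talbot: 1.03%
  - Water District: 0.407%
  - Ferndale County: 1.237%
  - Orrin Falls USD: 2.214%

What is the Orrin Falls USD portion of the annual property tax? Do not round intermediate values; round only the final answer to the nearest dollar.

Assessed value = $1,795,600 × 0.82 = $1,472,392
Orrin Falls USD taxable value = $1,472,392 − $92,000 = $1,380,392
Orrin Falls USD levy = $1,380,392 × 0.02214 = $30,561.87888

$30,562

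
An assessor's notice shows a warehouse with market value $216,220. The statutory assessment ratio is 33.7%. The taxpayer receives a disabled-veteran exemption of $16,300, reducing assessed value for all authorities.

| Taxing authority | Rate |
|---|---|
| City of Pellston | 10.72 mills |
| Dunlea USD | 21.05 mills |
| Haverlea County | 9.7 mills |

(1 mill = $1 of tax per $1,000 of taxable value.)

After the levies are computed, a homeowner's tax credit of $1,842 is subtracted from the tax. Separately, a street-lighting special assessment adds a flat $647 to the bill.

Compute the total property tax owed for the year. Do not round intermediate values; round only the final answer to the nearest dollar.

$1,151

Assessed value = $216,220 × 0.337 = $72,866.14
Taxable value = $72,866.14 − $16,300 = $56,566.14
City of Pellston: $56,566.14 × 0.01072 = $606.3890208
Dunlea USD: $56,566.14 × 0.02105 = $1,190.717247
Haverlea County: $56,566.14 × 0.0097 = $548.691558
Levies subtotal = $2,345.7978258
After credit = $2,345.7978258 − $1,842 = $503.7978258
Total = $503.7978258 + $647 = $1,150.7978258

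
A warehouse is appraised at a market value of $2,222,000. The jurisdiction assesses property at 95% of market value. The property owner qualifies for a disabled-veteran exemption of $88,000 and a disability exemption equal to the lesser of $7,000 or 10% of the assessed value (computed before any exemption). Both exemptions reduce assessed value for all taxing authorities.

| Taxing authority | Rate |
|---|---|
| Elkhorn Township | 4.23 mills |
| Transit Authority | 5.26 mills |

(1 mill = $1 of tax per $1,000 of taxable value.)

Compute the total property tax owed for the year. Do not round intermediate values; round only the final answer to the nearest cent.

$19,130.89

Assessed value = $2,222,000 × 0.95 = $2,110,900
Disability exemption = min($7,000, 10% × $2,110,900) = min($7,000, $211,090) = $7,000 (dollar cap binds)
Taxable value = $2,110,900 − $88,000 − $7,000 = $2,015,900
Elkhorn Township: $2,015,900 × 0.00423 = $8,527.257
Transit Authority: $2,015,900 × 0.00526 = $10,603.634
Total = $19,130.891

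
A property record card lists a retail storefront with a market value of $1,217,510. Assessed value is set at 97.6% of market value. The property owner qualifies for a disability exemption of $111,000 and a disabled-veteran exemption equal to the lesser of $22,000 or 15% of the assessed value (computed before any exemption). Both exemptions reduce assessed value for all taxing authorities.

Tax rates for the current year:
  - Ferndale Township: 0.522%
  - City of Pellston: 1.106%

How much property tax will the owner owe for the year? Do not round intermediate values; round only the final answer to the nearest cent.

$17,180.12

Assessed value = $1,217,510 × 0.976 = $1,188,289.76
Disabled-veteran exemption = min($22,000, 15% × $1,188,289.76) = min($22,000, $178,243.464) = $22,000 (dollar cap binds)
Taxable value = $1,188,289.76 − $111,000 − $22,000 = $1,055,289.76
Ferndale Township: $1,055,289.76 × 0.00522 = $5,508.6125472
City of Pellston: $1,055,289.76 × 0.01106 = $11,671.5047456
Total = $17,180.1172928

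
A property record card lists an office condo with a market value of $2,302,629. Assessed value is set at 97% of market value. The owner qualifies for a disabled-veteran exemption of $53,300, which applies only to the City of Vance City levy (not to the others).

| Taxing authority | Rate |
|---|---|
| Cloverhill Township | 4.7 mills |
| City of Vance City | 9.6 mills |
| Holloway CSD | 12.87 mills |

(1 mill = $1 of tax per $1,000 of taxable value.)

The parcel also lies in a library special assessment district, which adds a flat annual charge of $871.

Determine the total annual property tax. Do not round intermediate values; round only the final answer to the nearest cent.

$61,044.88

Assessed value = $2,302,629 × 0.97 = $2,233,550.13
Cloverhill Township: $2,233,550.13 × 0.0047 = $10,497.685611
City of Vance City: ($2,233,550.13 − $53,300) × 0.0096 = $2,180,250.13 × 0.0096 = $20,930.401248
Holloway CSD: $2,233,550.13 × 0.01287 = $28,745.7901731
Levies subtotal = $60,173.8770321
Total = $60,173.8770321 + $871 = $61,044.8770321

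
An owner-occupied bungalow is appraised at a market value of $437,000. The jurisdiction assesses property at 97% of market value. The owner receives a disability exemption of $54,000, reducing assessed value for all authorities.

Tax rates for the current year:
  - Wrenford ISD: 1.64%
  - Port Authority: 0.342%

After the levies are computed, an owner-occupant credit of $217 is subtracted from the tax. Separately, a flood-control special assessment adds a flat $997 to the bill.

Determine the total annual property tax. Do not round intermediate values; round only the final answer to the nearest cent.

Assessed value = $437,000 × 0.97 = $423,890
Taxable value = $423,890 − $54,000 = $369,890
Wrenford ISD: $369,890 × 0.0164 = $6,066.196
Port Authority: $369,890 × 0.00342 = $1,265.0238
Levies subtotal = $7,331.2198
After credit = $7,331.2198 − $217 = $7,114.2198
Total = $7,114.2198 + $997 = $8,111.2198

$8,111.22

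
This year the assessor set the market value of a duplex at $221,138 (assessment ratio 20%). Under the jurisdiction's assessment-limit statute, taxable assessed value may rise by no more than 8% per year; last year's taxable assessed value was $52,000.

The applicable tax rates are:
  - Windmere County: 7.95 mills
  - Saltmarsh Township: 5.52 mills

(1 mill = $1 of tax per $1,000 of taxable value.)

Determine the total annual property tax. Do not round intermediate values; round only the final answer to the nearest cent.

$595.75

Uncapped assessed value = $221,138 × 0.2 = $44,227.6
Cap limit = $52,000 × 1.08 = $56,160
Taxable assessed value = min($44,227.6, $56,160) = $44,227.6 (cap does not bind)
Windmere County: $44,227.6 × 0.00795 = $351.60942
Saltmarsh Township: $44,227.6 × 0.00552 = $244.136352
Total = $595.745772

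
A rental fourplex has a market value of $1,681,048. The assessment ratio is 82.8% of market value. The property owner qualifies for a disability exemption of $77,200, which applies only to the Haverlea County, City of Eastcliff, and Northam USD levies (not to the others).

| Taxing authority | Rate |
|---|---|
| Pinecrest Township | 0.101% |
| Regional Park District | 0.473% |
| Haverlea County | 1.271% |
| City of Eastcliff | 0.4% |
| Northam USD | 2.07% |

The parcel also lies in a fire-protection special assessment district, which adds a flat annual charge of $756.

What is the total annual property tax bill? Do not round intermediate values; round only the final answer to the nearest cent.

Assessed value = $1,681,048 × 0.828 = $1,391,907.744
Pinecrest Township: $1,391,907.744 × 0.00101 = $1,405.82682144
Regional Park District: $1,391,907.744 × 0.00473 = $6,583.72362912
Haverlea County: ($1,391,907.744 − $77,200) × 0.01271 = $1,314,707.744 × 0.01271 = $16,709.93542624
City of Eastcliff: ($1,391,907.744 − $77,200) × 0.004 = $1,314,707.744 × 0.004 = $5,258.830976
Northam USD: ($1,391,907.744 − $77,200) × 0.0207 = $1,314,707.744 × 0.0207 = $27,214.4503008
Levies subtotal = $57,172.7671536
Total = $57,172.7671536 + $756 = $57,928.7671536

$57,928.77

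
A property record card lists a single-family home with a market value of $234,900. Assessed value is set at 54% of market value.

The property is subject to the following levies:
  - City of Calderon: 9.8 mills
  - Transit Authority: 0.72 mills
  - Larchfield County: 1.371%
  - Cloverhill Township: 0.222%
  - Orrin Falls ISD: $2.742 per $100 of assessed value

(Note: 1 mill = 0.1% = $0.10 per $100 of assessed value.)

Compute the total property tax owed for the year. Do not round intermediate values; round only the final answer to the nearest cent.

Assessed value = $234,900 × 0.54 = $126,846
City of Calderon: $126,846 × 0.0098 = $1,243.0908
Transit Authority: $126,846 × 0.00072 = $91.32912
Larchfield County: $126,846 × 0.01371 = $1,739.05866
Cloverhill Township: $126,846 × 0.00222 = $281.59812
Orrin Falls ISD: $126,846 × 0.02742 = $3,478.11732
Total = $6,833.19402

$6,833.19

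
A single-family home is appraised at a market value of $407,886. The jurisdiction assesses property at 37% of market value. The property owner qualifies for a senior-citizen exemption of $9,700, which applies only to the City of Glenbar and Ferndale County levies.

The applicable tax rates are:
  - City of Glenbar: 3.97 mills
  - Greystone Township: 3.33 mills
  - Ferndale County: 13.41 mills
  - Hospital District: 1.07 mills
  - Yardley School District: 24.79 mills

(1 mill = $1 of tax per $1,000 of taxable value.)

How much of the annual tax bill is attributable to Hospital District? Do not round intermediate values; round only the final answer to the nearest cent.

$161.48

Assessed value = $407,886 × 0.37 = $150,917.82
Hospital District taxable value = $150,917.82 (exemption does not apply)
Hospital District levy = $150,917.82 × 0.00107 = $161.4820674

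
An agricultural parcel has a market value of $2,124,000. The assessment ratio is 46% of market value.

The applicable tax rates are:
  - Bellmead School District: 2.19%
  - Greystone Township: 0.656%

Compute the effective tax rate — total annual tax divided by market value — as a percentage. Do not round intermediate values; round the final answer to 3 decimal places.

Assessed value = $2,124,000 × 0.46 = $977,040
Bellmead School District: $977,040 × 0.0219 = $21,397.176
Greystone Township: $977,040 × 0.00656 = $6,409.3824
Total tax = $27,806.5584
Effective rate = $27,806.5584 ÷ $2,124,000 = 1.309% of market value

1.309%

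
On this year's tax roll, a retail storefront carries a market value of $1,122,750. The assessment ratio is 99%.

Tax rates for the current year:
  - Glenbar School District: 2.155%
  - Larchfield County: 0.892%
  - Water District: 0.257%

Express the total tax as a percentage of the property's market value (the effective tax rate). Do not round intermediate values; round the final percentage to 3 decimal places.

Assessed value = $1,122,750 × 0.99 = $1,111,522.5
Glenbar School District: $1,111,522.5 × 0.02155 = $23,953.309875
Larchfield County: $1,111,522.5 × 0.00892 = $9,914.7807
Water District: $1,111,522.5 × 0.00257 = $2,856.612825
Total tax = $36,724.7034
Effective rate = $36,724.7034 ÷ $1,122,750 = 3.271% of market value

3.271%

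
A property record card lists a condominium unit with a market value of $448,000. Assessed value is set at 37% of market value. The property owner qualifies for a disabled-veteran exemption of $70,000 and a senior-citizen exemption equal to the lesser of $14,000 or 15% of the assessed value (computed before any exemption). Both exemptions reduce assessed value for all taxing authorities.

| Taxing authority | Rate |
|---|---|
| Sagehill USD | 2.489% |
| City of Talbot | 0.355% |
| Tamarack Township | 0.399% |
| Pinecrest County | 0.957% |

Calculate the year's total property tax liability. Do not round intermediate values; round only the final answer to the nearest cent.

Assessed value = $448,000 × 0.37 = $165,760
Senior-citizen exemption = min($14,000, 15% × $165,760) = min($14,000, $24,864) = $14,000 (dollar cap binds)
Taxable value = $165,760 − $70,000 − $14,000 = $81,760
Sagehill USD: $81,760 × 0.02489 = $2,035.0064
City of Talbot: $81,760 × 0.00355 = $290.248
Tamarack Township: $81,760 × 0.00399 = $326.2224
Pinecrest County: $81,760 × 0.00957 = $782.4432
Total = $3,433.92

$3,433.92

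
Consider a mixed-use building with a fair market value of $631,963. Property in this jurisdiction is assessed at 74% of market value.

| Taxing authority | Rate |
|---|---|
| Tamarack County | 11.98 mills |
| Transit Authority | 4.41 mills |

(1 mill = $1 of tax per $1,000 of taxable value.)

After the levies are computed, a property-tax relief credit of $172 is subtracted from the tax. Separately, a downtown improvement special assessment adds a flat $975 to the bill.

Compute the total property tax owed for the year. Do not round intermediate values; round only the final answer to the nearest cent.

$8,467.83

Assessed value = $631,963 × 0.74 = $467,652.62
Tamarack County: $467,652.62 × 0.01198 = $5,602.4783876
Transit Authority: $467,652.62 × 0.00441 = $2,062.3480542
Levies subtotal = $7,664.8264418
After credit = $7,664.8264418 − $172 = $7,492.8264418
Total = $7,492.8264418 + $975 = $8,467.8264418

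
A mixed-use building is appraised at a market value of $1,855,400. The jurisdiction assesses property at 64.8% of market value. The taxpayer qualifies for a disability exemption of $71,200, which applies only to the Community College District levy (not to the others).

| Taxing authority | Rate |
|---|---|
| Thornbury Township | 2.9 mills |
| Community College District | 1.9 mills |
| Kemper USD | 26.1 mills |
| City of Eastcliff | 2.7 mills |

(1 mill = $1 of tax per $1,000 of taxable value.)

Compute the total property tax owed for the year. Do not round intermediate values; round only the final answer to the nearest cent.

Assessed value = $1,855,400 × 0.648 = $1,202,299.2
Thornbury Township: $1,202,299.2 × 0.0029 = $3,486.66768
Community College District: ($1,202,299.2 − $71,200) × 0.0019 = $1,131,099.2 × 0.0019 = $2,149.08848
Kemper USD: $1,202,299.2 × 0.0261 = $31,380.00912
City of Eastcliff: $1,202,299.2 × 0.0027 = $3,246.20784
Total = $40,261.97312

$40,261.97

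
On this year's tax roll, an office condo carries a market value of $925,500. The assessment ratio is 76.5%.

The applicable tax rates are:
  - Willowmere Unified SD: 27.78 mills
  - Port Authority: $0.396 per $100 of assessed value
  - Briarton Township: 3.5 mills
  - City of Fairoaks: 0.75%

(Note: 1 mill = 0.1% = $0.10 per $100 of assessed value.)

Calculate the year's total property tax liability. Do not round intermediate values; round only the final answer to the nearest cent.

$30,260.24

Assessed value = $925,500 × 0.765 = $708,007.5
Willowmere Unified SD: $708,007.5 × 0.02778 = $19,668.44835
Port Authority: $708,007.5 × 0.00396 = $2,803.7097
Briarton Township: $708,007.5 × 0.0035 = $2,478.02625
City of Fairoaks: $708,007.5 × 0.0075 = $5,310.05625
Total = $30,260.24055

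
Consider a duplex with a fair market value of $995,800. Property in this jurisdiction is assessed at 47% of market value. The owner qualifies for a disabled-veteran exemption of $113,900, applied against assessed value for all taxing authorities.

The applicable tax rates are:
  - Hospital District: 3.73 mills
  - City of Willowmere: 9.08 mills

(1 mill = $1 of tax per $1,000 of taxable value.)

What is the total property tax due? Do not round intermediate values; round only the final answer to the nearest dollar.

Assessed value = $995,800 × 0.47 = $468,026
Taxable value = $468,026 − $113,900 = $354,126
Hospital District: $354,126 × 0.00373 = $1,320.88998
City of Willowmere: $354,126 × 0.00908 = $3,215.46408
Total = $1,320.88998 + $3,215.46408 = $4,536.35406

$4,536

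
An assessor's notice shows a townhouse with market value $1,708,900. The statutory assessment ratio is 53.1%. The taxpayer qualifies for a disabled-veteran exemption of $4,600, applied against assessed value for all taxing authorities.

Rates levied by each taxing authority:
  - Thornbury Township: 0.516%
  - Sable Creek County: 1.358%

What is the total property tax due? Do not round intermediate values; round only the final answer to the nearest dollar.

Assessed value = $1,708,900 × 0.531 = $907,425.9
Taxable value = $907,425.9 − $4,600 = $902,825.9
Thornbury Township: $902,825.9 × 0.00516 = $4,658.581644
Sable Creek County: $902,825.9 × 0.01358 = $12,260.375722
Total = $4,658.581644 + $12,260.375722 = $16,918.957366

$16,919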